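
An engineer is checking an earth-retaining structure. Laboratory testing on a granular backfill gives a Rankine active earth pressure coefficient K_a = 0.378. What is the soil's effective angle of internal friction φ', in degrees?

26.8°

K_a = tan²(45° − φ/2) ⇒ 45° − φ/2 = arctan(√0.378) = 31.58°.
φ = 2(45° − 31.58°) = 26.83°.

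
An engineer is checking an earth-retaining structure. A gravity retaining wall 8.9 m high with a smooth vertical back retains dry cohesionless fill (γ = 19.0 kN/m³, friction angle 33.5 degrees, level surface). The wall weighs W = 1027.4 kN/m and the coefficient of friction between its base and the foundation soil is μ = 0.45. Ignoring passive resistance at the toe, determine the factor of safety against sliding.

2.13

K_a = tan²(45° − 33.5°/2) = 0.2887.
P_a = ½K_aγH² = 0.5×0.2887×19.0×8.9² = 217.3 kN/m, acting at H/3 = 2.967 m above the base.
FS_sliding = μW / P_a = 0.45×1027.4 / 217.3 = 2.128.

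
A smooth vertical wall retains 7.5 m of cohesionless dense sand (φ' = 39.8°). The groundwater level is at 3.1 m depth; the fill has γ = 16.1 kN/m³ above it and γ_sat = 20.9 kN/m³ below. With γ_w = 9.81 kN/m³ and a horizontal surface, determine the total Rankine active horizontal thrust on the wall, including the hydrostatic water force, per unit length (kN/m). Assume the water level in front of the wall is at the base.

184 kN/m

K_a = tan²(45° − φ/2) = 0.2194.
γ' = 20.9 − 9.81 = 11.09 kN/m³. Depth below WT = 4.4 m.
σ'_h at WT = K_a γ d_w = 10.95 kPa; at base = 10.95 + K_a γ' × 4.4 = 21.66 kPa.
P₁ (0–3.1 m) = ½×10.95×3.1 = 16.98. P₂ (3.1–7.5 m) = ½(10.95+21.66)×4.4 = 71.74.
P_w = ½ γ_w h₂² = 0.5×9.81×4.4² = 94.96. Total = 16.98+71.74+94.96 = 183.7 kN/m.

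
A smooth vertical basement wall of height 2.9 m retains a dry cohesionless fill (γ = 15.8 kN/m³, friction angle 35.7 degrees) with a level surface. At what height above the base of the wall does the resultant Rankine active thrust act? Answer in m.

K_a = 0.2630.
The pressure distribution is triangular, so the resultant acts at H/3 above the base = 2.9/3 = 0.9667 m.

0.967 m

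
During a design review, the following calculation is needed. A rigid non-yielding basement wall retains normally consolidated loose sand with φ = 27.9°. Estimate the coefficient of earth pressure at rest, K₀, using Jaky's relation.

K₀ = 1 − sin φ' = 1 − sin 27.9° = 0.5321.

0.532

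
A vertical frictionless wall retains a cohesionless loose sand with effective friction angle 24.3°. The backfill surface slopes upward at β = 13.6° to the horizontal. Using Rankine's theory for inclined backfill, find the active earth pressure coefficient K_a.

0.471

K_a = cos β · (cos β − √(cos²β − cos²φ)) / (cos β + √(cos²β − cos²φ)).
cos β = 0.9720, cos φ = 0.9114, √(cos²β − cos²φ) = 0.3377.
K_a = 0.9720 × (0.9720 − 0.3377)/(0.9720 + 0.3377) = 0.4707.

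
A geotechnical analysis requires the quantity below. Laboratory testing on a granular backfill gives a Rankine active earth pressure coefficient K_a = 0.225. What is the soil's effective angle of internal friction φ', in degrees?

39.2°

K_a = tan²(45° − φ/2) ⇒ 45° − φ/2 = arctan(√0.225) = 25.38°.
φ = 2(45° − 25.38°) = 39.25°.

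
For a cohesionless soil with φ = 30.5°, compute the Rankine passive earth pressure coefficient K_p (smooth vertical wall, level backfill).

K_p = (1 + sin φ)/(1 − sin φ) = tan²(45° + 30.5°/2) = 3.061.

3.06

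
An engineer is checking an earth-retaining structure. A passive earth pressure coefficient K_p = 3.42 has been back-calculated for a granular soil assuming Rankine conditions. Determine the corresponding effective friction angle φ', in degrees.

K_p = (1+sin φ)/(1−sin φ) ⇒ sin φ = (K_p − 1)/(K_p + 1) = 0.5475.
φ = arcsin(0.5475) = 33.20°.

33.2°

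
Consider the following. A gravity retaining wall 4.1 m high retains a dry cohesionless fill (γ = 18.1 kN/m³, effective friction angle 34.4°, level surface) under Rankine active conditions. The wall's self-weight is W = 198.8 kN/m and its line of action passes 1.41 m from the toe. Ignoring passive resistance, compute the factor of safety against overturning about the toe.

K_a = tan²(45° − 34.4°/2) = 0.2780.
P_a = ½K_aγH² = 0.5×0.2780×18.1×4.1² = 42.29 kN/m, acting at H/3 = 1.367 m above the base.
Overturning moment M_o = P_a × H/3 = 42.29 × 1.367 = 57.80.
Resisting moment M_r = W × 1.41 = 198.8 × 1.41 = 280.3.
FS_overturning = M_r/M_o = 280.3/57.80 = 4.850.

4.85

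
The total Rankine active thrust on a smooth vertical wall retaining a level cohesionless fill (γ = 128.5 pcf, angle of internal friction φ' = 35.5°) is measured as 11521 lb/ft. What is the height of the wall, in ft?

K_a = 0.2653. P_a = ½ K_a γ H² ⇒ H = √(2P_a/(K_a γ)).
H = √(2×11521/(0.2653×128.5)) = 26.00 ft.

26.0 ft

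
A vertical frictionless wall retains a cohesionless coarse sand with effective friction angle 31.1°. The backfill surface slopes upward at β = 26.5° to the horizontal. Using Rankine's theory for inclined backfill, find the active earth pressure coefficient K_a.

K_a = cos β · (cos β − √(cos²β − cos²φ)) / (cos β + √(cos²β − cos²φ)).
cos β = 0.8949, cos φ = 0.8563, √(cos²β − cos²φ) = 0.2602.
K_a = 0.8949 × (0.8949 − 0.2602)/(0.8949 + 0.2602) = 0.4917.

0.492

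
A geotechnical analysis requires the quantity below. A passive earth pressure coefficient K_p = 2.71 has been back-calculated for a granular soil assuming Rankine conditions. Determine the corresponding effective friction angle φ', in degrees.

27.4°

K_p = (1+sin φ)/(1−sin φ) ⇒ sin φ = (K_p − 1)/(K_p + 1) = 0.4609.
φ = arcsin(0.4609) = 27.45°.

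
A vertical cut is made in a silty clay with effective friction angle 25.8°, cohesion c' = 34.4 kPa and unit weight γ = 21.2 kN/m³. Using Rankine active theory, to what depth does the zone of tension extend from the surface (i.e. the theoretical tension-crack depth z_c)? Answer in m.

5.17 m

K_a = tan²(45° − 25.8°/2) = 0.3935; √K_a = 0.6273.
The active pressure is zero where K_a γ z = 2c√K_a, so z_c = 2c/(γ√K_a) = 2×34.4/(21.2×0.6273) = 5.173 m.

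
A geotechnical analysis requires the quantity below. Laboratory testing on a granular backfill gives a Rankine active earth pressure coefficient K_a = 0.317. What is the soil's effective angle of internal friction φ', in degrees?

31.2°

K_a = tan²(45° − φ/2) ⇒ 45° − φ/2 = arctan(√0.317) = 29.38°.
φ = 2(45° − 29.38°) = 31.24°.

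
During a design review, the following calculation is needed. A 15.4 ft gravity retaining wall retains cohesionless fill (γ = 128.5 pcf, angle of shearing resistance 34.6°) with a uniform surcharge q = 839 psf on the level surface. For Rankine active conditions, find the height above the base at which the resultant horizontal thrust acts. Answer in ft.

K_a = 0.2756.
Triangular part P₁ = ½K_aγH² = 4200 at H/3 = 5.133 ft; rectangular part P₂ = K_a q H = 3561 at H/2 = 7.700 ft.
ȳ = (P₁·5.133 + P₂·7.700)/(P₁+P₂) = 6.311 ft.

6.31 ft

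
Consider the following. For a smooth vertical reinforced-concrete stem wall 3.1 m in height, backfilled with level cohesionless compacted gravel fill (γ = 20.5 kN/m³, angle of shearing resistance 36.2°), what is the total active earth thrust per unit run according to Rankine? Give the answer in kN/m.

25.4 kN/m

K_a = tan²(45° − φ/2) = 0.2574.
P_a = ½ K_a γ H² = 0.5 × 0.2574 × 20.5 × 3.1² = 25.35 kN/m.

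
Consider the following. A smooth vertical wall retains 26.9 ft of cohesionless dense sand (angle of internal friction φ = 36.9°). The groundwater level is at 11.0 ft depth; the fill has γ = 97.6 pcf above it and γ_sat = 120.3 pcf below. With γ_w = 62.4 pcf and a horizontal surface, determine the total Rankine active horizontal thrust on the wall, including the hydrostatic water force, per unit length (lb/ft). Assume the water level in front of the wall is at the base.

K_a = tan²(45° − φ/2) = 0.2497.
γ' = 120.3 − 62.4 = 57.90 pcf. Depth below WT = 15.9 ft.
σ'_h at WT = K_a γ d_w = 268.0 psf; at base = 268.0 + K_a γ' × 15.9 = 497.9 psf.
P₁ (0–11.0 ft) = ½×268.0×11.0 = 1474. P₂ (11.0–26.9 ft) = ½(268.0+497.9)×15.9 = 6089.
P_w = ½ γ_w h₂² = 0.5×62.4×15.9² = 7888. Total = 1474+6089+7888 = 15450 lb/ft.

15500 lb/ft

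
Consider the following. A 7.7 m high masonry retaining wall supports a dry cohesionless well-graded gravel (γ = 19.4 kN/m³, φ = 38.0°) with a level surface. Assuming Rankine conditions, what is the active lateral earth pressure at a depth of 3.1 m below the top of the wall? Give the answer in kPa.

14.3 kPa

K_a = (1 − sin φ)/(1 + sin φ) = 0.2379.
σ_h = K_a γ z = 0.2379 × 19.4 × 3.1 = 14.31 kPa.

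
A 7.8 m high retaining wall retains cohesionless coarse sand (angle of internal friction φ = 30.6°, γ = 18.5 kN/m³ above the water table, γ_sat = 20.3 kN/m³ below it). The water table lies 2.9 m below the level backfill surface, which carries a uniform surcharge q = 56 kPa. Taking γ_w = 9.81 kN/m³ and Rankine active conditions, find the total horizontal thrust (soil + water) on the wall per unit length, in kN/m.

K_a = tan²(45° − φ/2) = 0.3253.
γ' = 20.3 − 9.81 = 10.49 kN/m³. h₂ = H − d_w = 4.9 m.
σ'_h: at surface K_a·q = 18.22; at WT K_a(q+γd_w) = 35.67; at base K_a(q+γd_w+γ'h₂) = 52.40 kPa.
P₁ = ½(18.22+35.67)×2.9 = 78.15; P₂ = ½(35.67+52.40)×4.9 = 215.8; P_w = ½γ_w h₂² = 117.8.
Total = 78.15+215.8+117.8 = 411.7 kN/m.

412 kN/m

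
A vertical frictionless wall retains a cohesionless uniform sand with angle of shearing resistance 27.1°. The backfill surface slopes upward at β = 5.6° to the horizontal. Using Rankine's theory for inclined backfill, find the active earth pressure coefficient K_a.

0.380

K_a = cos β · (cos β − √(cos²β − cos²φ)) / (cos β + √(cos²β − cos²φ)).
cos β = 0.9952, cos φ = 0.8902, √(cos²β − cos²φ) = 0.4450.
K_a = 0.9952 × (0.9952 − 0.4450)/(0.9952 + 0.4450) = 0.3802.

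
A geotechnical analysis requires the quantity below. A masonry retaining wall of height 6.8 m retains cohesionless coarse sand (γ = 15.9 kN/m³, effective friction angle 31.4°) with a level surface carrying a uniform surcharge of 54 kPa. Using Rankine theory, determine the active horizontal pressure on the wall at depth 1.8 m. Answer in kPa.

26.0 kPa

K_a = (1 − sin φ)/(1 + sin φ) = 0.3149.
σ_v = γz + q = 15.9 × 1.8 + 54 = 82.62 kPa.
σ_h = K_a σ_v = 0.3149 × 82.62 = 26.02 kPa.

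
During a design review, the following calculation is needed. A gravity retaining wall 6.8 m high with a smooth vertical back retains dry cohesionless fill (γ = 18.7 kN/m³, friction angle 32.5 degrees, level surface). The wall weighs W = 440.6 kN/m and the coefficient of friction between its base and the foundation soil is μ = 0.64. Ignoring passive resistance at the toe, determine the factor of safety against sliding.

2.17

K_a = tan²(45° − 32.5°/2) = 0.3010.
P_a = ½K_aγH² = 0.5×0.3010×18.7×6.8² = 130.1 kN/m, acting at H/3 = 2.267 m above the base.
FS_sliding = μW / P_a = 0.64×440.6 / 130.1 = 2.167.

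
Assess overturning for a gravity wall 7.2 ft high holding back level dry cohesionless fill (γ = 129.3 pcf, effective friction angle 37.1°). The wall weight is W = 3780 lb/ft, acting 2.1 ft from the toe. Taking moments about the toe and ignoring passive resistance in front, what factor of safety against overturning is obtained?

3.99

K_a = tan²(45° − 37.1°/2) = 0.2475.
P_a = ½K_aγH² = 0.5×0.2475×129.3×7.2² = 829.5 lb/ft, acting at H/3 = 2.400 ft above the base.
Overturning moment M_o = P_a × H/3 = 829.5 × 2.400 = 1991.
Resisting moment M_r = W × 2.1 = 3780 × 2.1 = 7938.
FS_overturning = M_r/M_o = 7938/1991 = 3.987.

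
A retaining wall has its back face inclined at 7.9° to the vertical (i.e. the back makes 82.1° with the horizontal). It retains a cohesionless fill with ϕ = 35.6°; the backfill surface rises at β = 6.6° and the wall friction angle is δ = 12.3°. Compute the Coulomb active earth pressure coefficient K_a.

0.325

K_a = sin²(α+φ) / [sin²α · sin(α−δ) · (1 + √{sin(φ+δ)sin(φ−β) / (sin(α−δ)sin(α+β))})²].
With α = 82.1°, φ = 35.6°, δ = 12.3°, β = 6.6°: K_a = 0.3247.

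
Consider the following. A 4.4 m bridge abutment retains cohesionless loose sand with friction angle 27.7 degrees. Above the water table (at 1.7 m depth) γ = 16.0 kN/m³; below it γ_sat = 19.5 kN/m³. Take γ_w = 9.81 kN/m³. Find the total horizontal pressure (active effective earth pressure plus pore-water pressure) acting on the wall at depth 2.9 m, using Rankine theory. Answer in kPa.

26.0 kPa

K_a = (1 − sin φ)/(1 + sin φ) = 0.3653.
γ' = 19.5 − 9.81 = 9.690 kN/m³.
Effective vertical stress at 2.9 m: σ'_v = 16.0×1.7 + 9.690×1.20 = 38.83 kPa.
σ'_h = K_a σ'_v = 0.3653 × 38.83 = 14.19 kPa; u = γ_w × 1.20 = 11.77 kPa.
Total σ_h = 14.19 + 11.77 = 25.96 kPa.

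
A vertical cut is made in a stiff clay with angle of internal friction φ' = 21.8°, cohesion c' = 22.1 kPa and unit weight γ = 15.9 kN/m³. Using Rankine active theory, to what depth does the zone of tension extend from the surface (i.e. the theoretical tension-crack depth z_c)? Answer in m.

K_a = tan²(45° − 21.8°/2) = 0.4584; √K_a = 0.6771.
The active pressure is zero where K_a γ z = 2c√K_a, so z_c = 2c/(γ√K_a) = 2×22.1/(15.9×0.6771) = 4.106 m.

4.11 m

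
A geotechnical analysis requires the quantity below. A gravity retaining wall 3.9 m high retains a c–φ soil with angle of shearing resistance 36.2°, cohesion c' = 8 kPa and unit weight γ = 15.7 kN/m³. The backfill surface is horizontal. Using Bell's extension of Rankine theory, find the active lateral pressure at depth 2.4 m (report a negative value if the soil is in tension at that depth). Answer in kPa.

K_a = (1 − sin φ)/(1 + sin φ) = 0.2574.
σ_a = K_a γ z − 2c√K_a = 0.2574×15.7×2.4 − 2×8×0.5073 = 1.581 kPa.

1.58 kPa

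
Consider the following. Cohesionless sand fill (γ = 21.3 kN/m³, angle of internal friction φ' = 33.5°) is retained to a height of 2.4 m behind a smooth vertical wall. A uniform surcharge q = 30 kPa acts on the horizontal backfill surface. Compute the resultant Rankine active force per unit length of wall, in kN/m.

38.5 kN/m

K_a = tan²(45° − φ/2) = 0.2887.
Soil triangle: ½ K_a γ H² = 0.5×0.2887×21.3×2.4² = 17.71 kN/m.
Surcharge rectangle: K_a q H = 0.2887×30×2.4 = 20.79 kN/m.
Total = 17.71 + 20.79 = 38.50 kN/m.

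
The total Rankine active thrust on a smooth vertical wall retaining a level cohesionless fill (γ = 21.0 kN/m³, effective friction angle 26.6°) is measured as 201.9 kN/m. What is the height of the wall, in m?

K_a = 0.3814. P_a = ½ K_a γ H² ⇒ H = √(2P_a/(K_a γ)).
H = √(2×201.9/(0.3814×21.0)) = 7.100 m.

7.10 m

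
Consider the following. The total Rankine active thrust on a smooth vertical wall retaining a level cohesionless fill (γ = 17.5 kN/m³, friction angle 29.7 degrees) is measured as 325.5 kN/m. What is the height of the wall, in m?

10.5 m

K_a = 0.3374. P_a = ½ K_a γ H² ⇒ H = √(2P_a/(K_a γ)).
H = √(2×325.5/(0.3374×17.5)) = 10.50 m.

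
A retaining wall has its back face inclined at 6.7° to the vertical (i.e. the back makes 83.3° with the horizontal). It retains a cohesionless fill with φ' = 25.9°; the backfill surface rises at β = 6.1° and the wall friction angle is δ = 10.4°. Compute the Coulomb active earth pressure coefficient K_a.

0.445

K_a = sin²(α+φ) / [sin²α · sin(α−δ) · (1 + √{sin(φ+δ)sin(φ−β) / (sin(α−δ)sin(α+β))})²].
With α = 83.3°, φ = 25.9°, δ = 10.4°, β = 6.1°: K_a = 0.4450.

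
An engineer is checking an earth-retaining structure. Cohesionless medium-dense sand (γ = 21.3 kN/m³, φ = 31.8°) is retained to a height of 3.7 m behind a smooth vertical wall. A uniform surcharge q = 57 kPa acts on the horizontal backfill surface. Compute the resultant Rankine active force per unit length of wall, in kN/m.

111 kN/m

K_a = tan²(45° − φ/2) = 0.3098.
Soil triangle: ½ K_a γ H² = 0.5×0.3098×21.3×3.7² = 45.17 kN/m.
Surcharge rectangle: K_a q H = 0.3098×57×3.7 = 65.34 kN/m.
Total = 45.17 + 65.34 = 110.5 kN/m.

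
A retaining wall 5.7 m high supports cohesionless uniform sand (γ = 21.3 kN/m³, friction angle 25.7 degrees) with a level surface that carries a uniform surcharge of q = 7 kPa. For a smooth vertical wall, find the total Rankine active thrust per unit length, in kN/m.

152 kN/m

K_a = tan²(45° − φ/2) = 0.3950.
Soil triangle: ½ K_a γ H² = 0.5×0.3950×21.3×5.7² = 136.7 kN/m.
Surcharge rectangle: K_a q H = 0.3950×7×5.7 = 15.76 kN/m.
Total = 136.7 + 15.76 = 152.5 kN/m.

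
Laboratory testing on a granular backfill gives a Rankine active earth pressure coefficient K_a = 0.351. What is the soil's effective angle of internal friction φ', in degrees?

28.7°

K_a = tan²(45° − φ/2) ⇒ 45° − φ/2 = arctan(√0.351) = 30.64°.
φ = 2(45° − 30.64°) = 28.71°.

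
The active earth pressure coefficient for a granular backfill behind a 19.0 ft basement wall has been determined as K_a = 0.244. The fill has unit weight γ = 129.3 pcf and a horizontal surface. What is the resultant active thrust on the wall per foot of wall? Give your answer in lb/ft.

P = ½ K_a γ H² = 0.5 × 0.244 × 129.3 × 19.0² = 5695 lb/ft.

5690 lb/ft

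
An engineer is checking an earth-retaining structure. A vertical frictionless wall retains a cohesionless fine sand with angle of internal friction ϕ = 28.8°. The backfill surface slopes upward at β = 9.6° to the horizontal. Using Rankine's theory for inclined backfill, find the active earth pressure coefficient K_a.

0.366

K_a = cos β · (cos β − √(cos²β − cos²φ)) / (cos β + √(cos²β − cos²φ)).
cos β = 0.9860, cos φ = 0.8763, √(cos²β − cos²φ) = 0.4520.
K_a = 0.9860 × (0.9860 − 0.4520)/(0.9860 + 0.4520) = 0.3662.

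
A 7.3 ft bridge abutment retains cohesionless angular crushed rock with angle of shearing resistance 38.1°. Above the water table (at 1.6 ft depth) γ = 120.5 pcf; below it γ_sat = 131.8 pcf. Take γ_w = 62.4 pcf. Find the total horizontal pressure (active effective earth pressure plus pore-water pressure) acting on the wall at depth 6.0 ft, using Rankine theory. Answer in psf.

K_a = (1 − sin φ)/(1 + sin φ) = 0.2368.
γ' = 131.8 − 62.4 = 69.40 pcf.
Effective vertical stress at 6.0 ft: σ'_v = 120.5×1.6 + 69.40×4.40 = 498.2 psf.
σ'_h = K_a σ'_v = 0.2368 × 498.2 = 118.0 psf; u = γ_w × 4.40 = 274.6 psf.
Total σ_h = 118.0 + 274.6 = 392.5 psf.

393 psf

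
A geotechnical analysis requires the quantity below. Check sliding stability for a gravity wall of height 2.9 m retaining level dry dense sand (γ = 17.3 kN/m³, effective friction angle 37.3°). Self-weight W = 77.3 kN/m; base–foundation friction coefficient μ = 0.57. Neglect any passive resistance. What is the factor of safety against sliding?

2.47

K_a = tan²(45° − 37.3°/2) = 0.2453.
P_a = ½K_aγH² = 0.5×0.2453×17.3×2.9² = 17.85 kN/m, acting at H/3 = 0.9667 m above the base.
FS_sliding = μW / P_a = 0.57×77.3 / 17.85 = 2.469.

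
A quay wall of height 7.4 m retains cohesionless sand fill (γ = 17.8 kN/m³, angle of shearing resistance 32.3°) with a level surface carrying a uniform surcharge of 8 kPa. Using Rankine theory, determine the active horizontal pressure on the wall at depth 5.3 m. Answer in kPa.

31.1 kPa

K_a = (1 − sin φ)/(1 + sin φ) = 0.3035.
σ_v = γz + q = 17.8 × 5.3 + 8 = 102.3 kPa.
σ_h = K_a σ_v = 0.3035 × 102.3 = 31.06 kPa.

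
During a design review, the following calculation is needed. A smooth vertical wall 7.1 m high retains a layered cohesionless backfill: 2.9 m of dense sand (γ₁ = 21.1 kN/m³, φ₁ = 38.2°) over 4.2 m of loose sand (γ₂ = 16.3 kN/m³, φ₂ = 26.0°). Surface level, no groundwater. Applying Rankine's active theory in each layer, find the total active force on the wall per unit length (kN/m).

177 kN/m

K_a1 = tan²(45°−38.2°/2) = 0.2358; K_a2 = tan²(45°−26.0°/2) = 0.3905.
Layer 1: σ at base = K_a1 γ₁ h₁ = 14.43 kPa; P₁ = ½×14.43×2.9 = 20.92.
Layer 2: σ_v at top = γ₁h₁ = 61.19; σ_h top = K_a2×61.19 = 23.89; σ_h base = K_a2×(61.19+16.3×4.2) = 50.62.
P₂ = ½(23.89+50.62)×4.2 = 156.5. Total P_a = 20.92+156.5 = 177.4 kN/m.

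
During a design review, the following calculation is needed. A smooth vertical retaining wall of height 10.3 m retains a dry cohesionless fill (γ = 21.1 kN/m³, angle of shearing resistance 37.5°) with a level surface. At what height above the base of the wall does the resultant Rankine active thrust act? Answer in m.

3.43 m

K_a = 0.2432.
The pressure distribution is triangular, so the resultant acts at H/3 above the base = 10.3/3 = 3.433 m.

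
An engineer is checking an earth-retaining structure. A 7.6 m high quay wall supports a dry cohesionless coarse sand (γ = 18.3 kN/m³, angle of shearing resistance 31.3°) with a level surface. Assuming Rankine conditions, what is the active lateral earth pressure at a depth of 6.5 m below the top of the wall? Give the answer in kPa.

K_a = (1 − sin φ)/(1 + sin φ) = 0.3162.
σ_h = K_a γ z = 0.3162 × 18.3 × 6.5 = 37.61 kPa.

37.6 kPa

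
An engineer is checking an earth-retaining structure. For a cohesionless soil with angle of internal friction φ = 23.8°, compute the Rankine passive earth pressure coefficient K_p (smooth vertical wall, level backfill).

2.35

K_p = (1 + sin φ)/(1 − sin φ) = tan²(45° + 23.8°/2) = 2.353.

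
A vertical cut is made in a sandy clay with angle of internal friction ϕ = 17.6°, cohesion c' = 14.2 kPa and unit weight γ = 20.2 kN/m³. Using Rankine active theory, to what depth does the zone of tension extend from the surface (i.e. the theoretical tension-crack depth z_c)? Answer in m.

K_a = tan²(45° − 17.6°/2) = 0.5357; √K_a = 0.7319.
The active pressure is zero where K_a γ z = 2c√K_a, so z_c = 2c/(γ√K_a) = 2×14.2/(20.2×0.7319) = 1.921 m.

1.92 m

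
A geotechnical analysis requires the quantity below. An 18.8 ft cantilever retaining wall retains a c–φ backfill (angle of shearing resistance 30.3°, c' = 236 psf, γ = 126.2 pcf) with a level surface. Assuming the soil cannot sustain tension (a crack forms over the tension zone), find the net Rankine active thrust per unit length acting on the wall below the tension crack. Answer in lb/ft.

3130 lb/ft

K_a = 0.3293; √K_a = 0.5739.
Tension-crack depth z_c = 2c/(γ√K_a) = 2×236/(126.2×0.5739) = 6.517 ft.
σ_a at base = K_a γ H − 2c√K_a = 0.3293×126.2×18.8 − 2×236×0.5739 = 510.5 psf.
P_a = ½ × 510.5 × (H − z_c) = 0.5×510.5×12.28 = 3135 lb/ft.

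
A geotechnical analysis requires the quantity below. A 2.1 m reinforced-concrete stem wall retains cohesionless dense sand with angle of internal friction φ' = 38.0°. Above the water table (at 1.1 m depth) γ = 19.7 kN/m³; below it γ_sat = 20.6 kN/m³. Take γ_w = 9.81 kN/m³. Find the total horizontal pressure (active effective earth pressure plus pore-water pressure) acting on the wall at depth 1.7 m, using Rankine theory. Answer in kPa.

12.6 kPa

K_a = (1 − sin φ)/(1 + sin φ) = 0.2379.
γ' = 20.6 − 9.81 = 10.79 kN/m³.
Effective vertical stress at 1.7 m: σ'_v = 19.7×1.1 + 10.79×0.600 = 28.14 kPa.
σ'_h = K_a σ'_v = 0.2379 × 28.14 = 6.695 kPa; u = γ_w × 0.600 = 5.886 kPa.
Total σ_h = 6.695 + 5.886 = 12.58 kPa.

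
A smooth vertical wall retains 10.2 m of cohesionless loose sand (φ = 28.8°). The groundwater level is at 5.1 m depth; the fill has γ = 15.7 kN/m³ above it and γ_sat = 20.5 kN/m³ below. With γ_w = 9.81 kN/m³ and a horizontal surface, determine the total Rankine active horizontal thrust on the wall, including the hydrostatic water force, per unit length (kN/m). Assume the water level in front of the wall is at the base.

K_a = tan²(45° − φ/2) = 0.3498.
γ' = 20.5 − 9.81 = 10.69 kN/m³. Depth below WT = 5.1 m.
σ'_h at WT = K_a γ d_w = 28.00 kPa; at base = 28.00 + K_a γ' × 5.1 = 47.07 kPa.
P₁ (0–5.1 m) = ½×28.00×5.1 = 71.41. P₂ (5.1–10.2 m) = ½(28.00+47.07)×5.1 = 191.4.
P_w = ½ γ_w h₂² = 0.5×9.81×5.1² = 127.6. Total = 71.41+191.4+127.6 = 390.4 kN/m.

390 kN/m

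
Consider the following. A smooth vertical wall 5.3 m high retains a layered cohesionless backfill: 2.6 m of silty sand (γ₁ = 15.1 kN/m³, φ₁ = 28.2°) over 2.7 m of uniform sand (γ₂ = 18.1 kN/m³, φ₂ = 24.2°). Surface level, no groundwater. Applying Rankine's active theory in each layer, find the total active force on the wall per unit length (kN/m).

90.3 kN/m

K_a1 = tan²(45°−28.2°/2) = 0.3582; K_a2 = tan²(45°−24.2°/2) = 0.4185.
Layer 1: σ at base = K_a1 γ₁ h₁ = 14.06 kPa; P₁ = ½×14.06×2.6 = 18.28.
Layer 2: σ_v at top = γ₁h₁ = 39.26; σ_h top = K_a2×39.26 = 16.43; σ_h base = K_a2×(39.26+18.1×2.7) = 36.88.
P₂ = ½(16.43+36.88)×2.7 = 71.98. Total P_a = 18.28+71.98 = 90.26 kN/m.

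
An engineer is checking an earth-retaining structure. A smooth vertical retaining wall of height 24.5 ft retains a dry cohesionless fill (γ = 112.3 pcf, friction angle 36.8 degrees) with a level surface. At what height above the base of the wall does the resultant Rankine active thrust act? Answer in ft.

K_a = 0.2508.
The pressure distribution is triangular, so the resultant acts at H/3 above the base = 24.5/3 = 8.167 ft.

8.17 ft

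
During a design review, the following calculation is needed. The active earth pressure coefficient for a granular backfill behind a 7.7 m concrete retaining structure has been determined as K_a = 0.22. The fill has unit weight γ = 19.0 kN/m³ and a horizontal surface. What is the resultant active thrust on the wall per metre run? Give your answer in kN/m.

P = ½ K_a γ H² = 0.5 × 0.22 × 19.0 × 7.7² = 123.9 kN/m.

124 kN/m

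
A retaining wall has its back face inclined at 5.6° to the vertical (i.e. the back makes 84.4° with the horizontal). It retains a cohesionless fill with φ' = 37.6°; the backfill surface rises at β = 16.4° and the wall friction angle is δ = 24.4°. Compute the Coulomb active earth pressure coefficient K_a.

K_a = sin²(α+φ) / [sin²α · sin(α−δ) · (1 + √{sin(φ+δ)sin(φ−β) / (sin(α−δ)sin(α+β))})²].
With α = 84.4°, φ = 37.6°, δ = 24.4°, β = 16.4°: K_a = 0.3224.

0.322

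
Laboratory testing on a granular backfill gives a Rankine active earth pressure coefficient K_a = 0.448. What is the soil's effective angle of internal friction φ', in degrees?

22.4°

K_a = tan²(45° − φ/2) ⇒ 45° − φ/2 = arctan(√0.448) = 33.80°.
φ = 2(45° − 33.80°) = 22.41°.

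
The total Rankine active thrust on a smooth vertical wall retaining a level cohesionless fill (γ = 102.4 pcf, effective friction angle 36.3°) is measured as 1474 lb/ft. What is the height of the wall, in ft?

K_a = 0.2563. P_a = ½ K_a γ H² ⇒ H = √(2P_a/(K_a γ)).
H = √(2×1474/(0.2563×102.4)) = 10.60 ft.

10.6 ft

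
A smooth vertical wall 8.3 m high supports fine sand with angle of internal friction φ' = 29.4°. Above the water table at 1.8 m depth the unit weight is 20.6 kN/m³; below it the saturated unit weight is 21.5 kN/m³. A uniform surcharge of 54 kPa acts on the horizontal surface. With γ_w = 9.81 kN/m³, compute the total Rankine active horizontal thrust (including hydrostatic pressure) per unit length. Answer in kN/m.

538 kN/m

K_a = tan²(45° − φ/2) = 0.3415.
γ' = 21.5 − 9.81 = 11.69 kN/m³. h₂ = H − d_w = 6.5 m.
σ'_h: at surface K_a·q = 18.44; at WT K_a(q+γd_w) = 31.10; at base K_a(q+γd_w+γ'h₂) = 57.05 kPa.
P₁ = ½(18.44+31.10)×1.8 = 44.59; P₂ = ½(31.10+57.05)×6.5 = 286.5; P_w = ½γ_w h₂² = 207.2.
Total = 44.59+286.5+207.2 = 538.3 kN/m.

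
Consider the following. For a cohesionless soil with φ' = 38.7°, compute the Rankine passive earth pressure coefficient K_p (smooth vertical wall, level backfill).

K_p = (1 + sin φ)/(1 − sin φ) = tan²(45° + 38.7°/2) = 4.337.

4.34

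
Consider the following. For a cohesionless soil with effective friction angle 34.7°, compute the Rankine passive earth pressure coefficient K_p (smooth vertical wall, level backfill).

3.64

K_p = (1 + sin φ)/(1 − sin φ) = tan²(45° + 34.7°/2) = 3.643.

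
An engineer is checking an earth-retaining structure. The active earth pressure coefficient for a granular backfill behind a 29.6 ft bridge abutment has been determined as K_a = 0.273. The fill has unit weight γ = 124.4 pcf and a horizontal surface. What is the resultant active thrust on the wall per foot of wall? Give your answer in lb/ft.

P = ½ K_a γ H² = 0.5 × 0.273 × 124.4 × 29.6² = 14880 lb/ft.

14900 lb/ft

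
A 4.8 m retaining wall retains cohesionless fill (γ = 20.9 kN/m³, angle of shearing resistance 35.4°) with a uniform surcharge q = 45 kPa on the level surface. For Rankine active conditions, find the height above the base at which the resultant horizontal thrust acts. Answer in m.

K_a = 0.2664.
Triangular part P₁ = ½K_aγH² = 64.14 at H/3 = 1.600 m; rectangular part P₂ = K_a q H = 57.54 at H/2 = 2.400 m.
ȳ = (P₁·1.600 + P₂·2.400)/(P₁+P₂) = 1.978 m.

1.98 m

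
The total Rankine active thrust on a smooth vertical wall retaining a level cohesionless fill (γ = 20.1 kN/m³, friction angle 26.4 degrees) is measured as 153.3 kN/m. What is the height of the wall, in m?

K_a = 0.3844. P_a = ½ K_a γ H² ⇒ H = √(2P_a/(K_a γ)).
H = √(2×153.3/(0.3844×20.1)) = 6.299 m.

6.30 m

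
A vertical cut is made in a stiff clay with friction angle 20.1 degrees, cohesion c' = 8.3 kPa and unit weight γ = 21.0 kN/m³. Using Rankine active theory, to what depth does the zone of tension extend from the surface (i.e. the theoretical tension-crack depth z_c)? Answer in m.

K_a = tan²(45° − 20.1°/2) = 0.4885; √K_a = 0.6989.
The active pressure is zero where K_a γ z = 2c√K_a, so z_c = 2c/(γ√K_a) = 2×8.3/(21.0×0.6989) = 1.131 m.

1.13 m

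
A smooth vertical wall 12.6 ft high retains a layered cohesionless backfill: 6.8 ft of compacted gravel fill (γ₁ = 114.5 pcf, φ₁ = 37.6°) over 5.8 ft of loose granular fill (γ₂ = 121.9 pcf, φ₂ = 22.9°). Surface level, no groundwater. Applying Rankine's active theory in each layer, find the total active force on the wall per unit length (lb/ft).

3530 lb/ft

K_a1 = tan²(45°−37.6°/2) = 0.2421; K_a2 = tan²(45°−22.9°/2) = 0.4398.
Layer 1: σ at base = K_a1 γ₁ h₁ = 188.5 psf; P₁ = ½×188.5×6.8 = 641.0.
Layer 2: σ_v at top = γ₁h₁ = 778.6; σ_h top = K_a2×778.6 = 342.4; σ_h base = K_a2×(778.6+121.9×5.8) = 653.3.
P₂ = ½(342.4+653.3)×5.8 = 2888. Total P_a = 641.0+2888 = 3529 lb/ft.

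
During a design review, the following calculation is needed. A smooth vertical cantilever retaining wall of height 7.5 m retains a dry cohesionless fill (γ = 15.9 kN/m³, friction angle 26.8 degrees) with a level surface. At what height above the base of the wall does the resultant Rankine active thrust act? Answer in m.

2.50 m

K_a = 0.3785.
The pressure distribution is triangular, so the resultant acts at H/3 above the base = 7.5/3 = 2.500 m.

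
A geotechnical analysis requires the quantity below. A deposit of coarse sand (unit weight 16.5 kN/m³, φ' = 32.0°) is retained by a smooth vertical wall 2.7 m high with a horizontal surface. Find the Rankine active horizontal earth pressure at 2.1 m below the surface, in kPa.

10.6 kPa

K_a = (1 − sin φ)/(1 + sin φ) = 0.3073.
σ_h = K_a γ z = 0.3073 × 16.5 × 2.1 = 10.65 kPa.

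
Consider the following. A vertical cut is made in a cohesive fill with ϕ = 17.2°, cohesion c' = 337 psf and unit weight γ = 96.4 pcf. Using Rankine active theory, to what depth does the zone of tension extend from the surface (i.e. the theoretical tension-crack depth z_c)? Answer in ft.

K_a = tan²(45° − 17.2°/2) = 0.5436; √K_a = 0.7373.
The active pressure is zero where K_a γ z = 2c√K_a, so z_c = 2c/(γ√K_a) = 2×337/(96.4×0.7373) = 9.483 ft.

9.48 ft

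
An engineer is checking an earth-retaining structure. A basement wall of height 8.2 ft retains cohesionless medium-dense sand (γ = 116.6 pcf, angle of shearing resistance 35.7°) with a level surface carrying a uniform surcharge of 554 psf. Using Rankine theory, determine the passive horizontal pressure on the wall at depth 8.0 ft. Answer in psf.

K_p = (1 + sin φ)/(1 − sin φ) = 3.802.
σ_v = γz + q = 116.6 × 8.0 + 554 = 1487 psf.
σ_h = K_p σ_v = 3.802 × 1487 = 5653 psf.

5650 psf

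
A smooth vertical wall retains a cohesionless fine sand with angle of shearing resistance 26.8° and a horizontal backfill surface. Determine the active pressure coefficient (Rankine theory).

K_a = (1 − sin φ)/(1 + sin φ) = (1 − sin 26.8°)/(1 + sin 26.8°) = 0.3785.

0.378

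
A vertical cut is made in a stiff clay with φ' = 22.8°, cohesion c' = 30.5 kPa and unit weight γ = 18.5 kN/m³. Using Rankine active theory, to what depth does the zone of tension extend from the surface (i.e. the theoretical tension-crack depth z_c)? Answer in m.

K_a = tan²(45° − 22.8°/2) = 0.4414; √K_a = 0.6644.
The active pressure is zero where K_a γ z = 2c√K_a, so z_c = 2c/(γ√K_a) = 2×30.5/(18.5×0.6644) = 4.963 m.

4.96 m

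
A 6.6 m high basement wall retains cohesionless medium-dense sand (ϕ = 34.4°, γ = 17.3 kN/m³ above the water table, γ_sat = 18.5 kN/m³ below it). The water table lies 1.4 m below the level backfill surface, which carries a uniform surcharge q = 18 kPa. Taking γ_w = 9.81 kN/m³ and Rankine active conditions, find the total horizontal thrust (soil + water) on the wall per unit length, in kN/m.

238 kN/m

K_a = tan²(45° − φ/2) = 0.2780.
γ' = 18.5 − 9.81 = 8.690 kN/m³. h₂ = H − d_w = 5.2 m.
σ'_h: at surface K_a·q = 5.004; at WT K_a(q+γd_w) = 11.74; at base K_a(q+γd_w+γ'h₂) = 24.30 kPa.
P₁ = ½(5.004+11.74)×1.4 = 11.72; P₂ = ½(11.74+24.30)×5.2 = 93.69; P_w = ½γ_w h₂² = 132.6.
Total = 11.72+93.69+132.6 = 238.0 kN/m.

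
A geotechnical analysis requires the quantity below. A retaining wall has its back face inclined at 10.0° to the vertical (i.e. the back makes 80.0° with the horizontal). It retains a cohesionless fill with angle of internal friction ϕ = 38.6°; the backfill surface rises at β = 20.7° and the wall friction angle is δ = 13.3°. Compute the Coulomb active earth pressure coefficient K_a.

0.376

K_a = sin²(α+φ) / [sin²α · sin(α−δ) · (1 + √{sin(φ+δ)sin(φ−β) / (sin(α−δ)sin(α+β))})²].
With α = 80.0°, φ = 38.6°, δ = 13.3°, β = 20.7°: K_a = 0.3757.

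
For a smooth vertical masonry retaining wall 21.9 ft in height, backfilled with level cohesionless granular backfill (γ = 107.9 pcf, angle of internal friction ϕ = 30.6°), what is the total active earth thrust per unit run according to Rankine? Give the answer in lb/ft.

K_a = tan²(45° − φ/2) = 0.3253.
P_a = ½ K_a γ H² = 0.5 × 0.3253 × 107.9 × 21.9² = 8418 lb/ft.

8420 lb/ft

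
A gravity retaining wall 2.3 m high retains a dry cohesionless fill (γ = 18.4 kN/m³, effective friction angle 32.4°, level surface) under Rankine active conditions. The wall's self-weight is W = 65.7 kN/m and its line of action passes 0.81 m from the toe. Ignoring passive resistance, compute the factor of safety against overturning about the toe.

4.72

K_a = tan²(45° − 32.4°/2) = 0.3022.
P_a = ½K_aγH² = 0.5×0.3022×18.4×2.3² = 14.71 kN/m, acting at H/3 = 0.7667 m above the base.
Overturning moment M_o = P_a × H/3 = 14.71 × 0.7667 = 11.28.
Resisting moment M_r = W × 0.81 = 65.7 × 0.81 = 53.22.
FS_overturning = M_r/M_o = 53.22/11.28 = 4.719.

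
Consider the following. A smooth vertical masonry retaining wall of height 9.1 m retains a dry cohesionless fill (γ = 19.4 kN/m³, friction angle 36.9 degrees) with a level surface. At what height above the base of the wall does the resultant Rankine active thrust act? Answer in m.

3.03 m

K_a = 0.2497.
The pressure distribution is triangular, so the resultant acts at H/3 above the base = 9.1/3 = 3.033 m.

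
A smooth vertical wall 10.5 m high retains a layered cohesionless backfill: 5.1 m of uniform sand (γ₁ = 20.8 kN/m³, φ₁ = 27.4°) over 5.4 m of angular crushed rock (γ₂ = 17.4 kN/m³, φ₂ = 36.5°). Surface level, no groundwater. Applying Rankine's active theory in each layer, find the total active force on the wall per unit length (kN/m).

K_a1 = tan²(45°−27.4°/2) = 0.3697; K_a2 = tan²(45°−36.5°/2) = 0.2541.
Layer 1: σ at base = K_a1 γ₁ h₁ = 39.22 kPa; P₁ = ½×39.22×5.1 = 100.00.
Layer 2: σ_v at top = γ₁h₁ = 106.1; σ_h top = K_a2×106.1 = 26.95; σ_h base = K_a2×(106.1+17.4×5.4) = 50.82.
P₂ = ½(26.95+50.82)×5.4 = 210.0. Total P_a = 100.00+210.0 = 310.0 kN/m.

310 kN/m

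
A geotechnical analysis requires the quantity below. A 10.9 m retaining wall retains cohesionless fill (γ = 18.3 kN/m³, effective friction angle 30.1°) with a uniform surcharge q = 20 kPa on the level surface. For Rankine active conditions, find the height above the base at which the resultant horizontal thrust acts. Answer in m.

3.94 m

K_a = 0.3320.
Triangular part P₁ = ½K_aγH² = 360.9 at H/3 = 3.633 m; rectangular part P₂ = K_a q H = 72.37 at H/2 = 5.450 m.
ȳ = (P₁·3.633 + P₂·5.450)/(P₁+P₂) = 3.937 m.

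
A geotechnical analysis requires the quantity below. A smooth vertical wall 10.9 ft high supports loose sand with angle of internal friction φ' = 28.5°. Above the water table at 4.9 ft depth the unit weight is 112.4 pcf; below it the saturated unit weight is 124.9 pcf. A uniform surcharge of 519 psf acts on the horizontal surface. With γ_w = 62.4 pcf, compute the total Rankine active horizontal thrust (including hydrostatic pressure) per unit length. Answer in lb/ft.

K_a = tan²(45° − φ/2) = 0.3540.
γ' = 124.9 − 62.4 = 62.50 pcf. h₂ = H − d_w = 6.0 ft.
σ'_h: at surface K_a·q = 183.7; at WT K_a(q+γd_w) = 378.6; at base K_a(q+γd_w+γ'h₂) = 511.4 psf.
P₁ = ½(183.7+378.6)×4.9 = 1378; P₂ = ½(378.6+511.4)×6.0 = 2670; P_w = ½γ_w h₂² = 1123.
Total = 1378+2670+1123 = 5171 lb/ft.

5170 lb/ft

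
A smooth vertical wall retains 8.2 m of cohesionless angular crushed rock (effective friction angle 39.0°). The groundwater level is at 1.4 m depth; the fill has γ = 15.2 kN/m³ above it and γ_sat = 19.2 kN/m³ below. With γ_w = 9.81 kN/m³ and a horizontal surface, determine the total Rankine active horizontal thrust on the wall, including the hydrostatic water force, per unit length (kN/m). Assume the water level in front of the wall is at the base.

K_a = tan²(45° − φ/2) = 0.2275.
γ' = 19.2 − 9.81 = 9.390 kN/m³. Depth below WT = 6.8 m.
σ'_h at WT = K_a γ d_w = 4.841 kPa; at base = 4.841 + K_a γ' × 6.8 = 19.37 kPa.
P₁ (0–1.4 m) = ½×4.841×1.4 = 3.389. P₂ (1.4–8.2 m) = ½(4.841+19.37)×6.8 = 82.31.
P_w = ½ γ_w h₂² = 0.5×9.81×6.8² = 226.8. Total = 3.389+82.31+226.8 = 312.5 kN/m.

313 kN/m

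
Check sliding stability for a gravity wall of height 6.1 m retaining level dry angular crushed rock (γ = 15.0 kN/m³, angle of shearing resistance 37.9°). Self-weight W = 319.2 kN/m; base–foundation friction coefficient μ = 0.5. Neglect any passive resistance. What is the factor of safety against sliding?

K_a = tan²(45° − 37.9°/2) = 0.2389.
P_a = ½K_aγH² = 0.5×0.2389×15.0×6.1² = 66.68 kN/m, acting at H/3 = 2.033 m above the base.
FS_sliding = μW / P_a = 0.5×319.2 / 66.68 = 2.393.

2.39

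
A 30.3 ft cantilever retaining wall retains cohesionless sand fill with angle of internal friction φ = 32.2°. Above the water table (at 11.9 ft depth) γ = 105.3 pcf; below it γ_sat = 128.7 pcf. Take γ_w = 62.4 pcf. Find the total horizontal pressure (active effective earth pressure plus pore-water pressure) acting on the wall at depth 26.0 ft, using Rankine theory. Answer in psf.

K_a = (1 − sin φ)/(1 + sin φ) = 0.3047.
γ' = 128.7 − 62.4 = 66.30 pcf.
Effective vertical stress at 26.0 ft: σ'_v = 105.3×11.9 + 66.30×14.1 = 2188 psf.
σ'_h = K_a σ'_v = 0.3047 × 2188 = 666.7 psf; u = γ_w × 14.1 = 879.8 psf.
Total σ_h = 666.7 + 879.8 = 1547 psf.

1550 psf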